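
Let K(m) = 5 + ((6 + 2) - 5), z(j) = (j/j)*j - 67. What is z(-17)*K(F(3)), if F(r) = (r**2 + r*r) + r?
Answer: -672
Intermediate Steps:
z(j) = -67 + j (z(j) = 1*j - 67 = j - 67 = -67 + j)
F(r) = r + 2*r**2 (F(r) = (r**2 + r**2) + r = 2*r**2 + r = r + 2*r**2)
K(m) = 8 (K(m) = 5 + (8 - 5) = 5 + 3 = 8)
z(-17)*K(F(3)) = (-67 - 17)*8 = -84*8 = -672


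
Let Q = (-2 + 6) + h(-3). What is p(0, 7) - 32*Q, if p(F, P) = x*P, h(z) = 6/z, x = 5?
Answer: -29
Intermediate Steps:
p(F, P) = 5*P
Q = 2 (Q = (-2 + 6) + 6/(-3) = 4 + 6*(-1/3) = 4 - 2 = 2)
p(0, 7) - 32*Q = 5*7 - 32*2 = 35 - 64 = -29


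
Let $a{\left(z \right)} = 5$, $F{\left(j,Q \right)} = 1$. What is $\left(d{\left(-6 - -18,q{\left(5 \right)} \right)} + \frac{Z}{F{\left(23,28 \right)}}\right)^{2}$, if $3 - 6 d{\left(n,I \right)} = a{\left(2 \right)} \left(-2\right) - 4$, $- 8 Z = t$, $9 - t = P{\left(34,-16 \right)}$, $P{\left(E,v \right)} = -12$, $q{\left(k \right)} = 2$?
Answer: $\frac{25}{576} \approx 0.043403$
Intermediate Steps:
$t = 21$ ($t = 9 - -12 = 9 + 12 = 21$)
$Z = - \frac{21}{8}$ ($Z = \left(- \frac{1}{8}\right) 21 = - \frac{21}{8} \approx -2.625$)
$d{\left(n,I \right)} = \frac{17}{6}$ ($d{\left(n,I \right)} = \frac{1}{2} - \frac{5 \left(-2\right) - 4}{6} = \frac{1}{2} - \frac{-10 - 4}{6} = \frac{1}{2} - - \frac{7}{3} = \frac{1}{2} + \frac{7}{3} = \frac{17}{6}$)
$\left(d{\left(-6 - -18,q{\left(5 \right)} \right)} + \frac{Z}{F{\left(23,28 \right)}}\right)^{2} = \left(\frac{17}{6} - \frac{21}{8 \cdot 1}\right)^{2} = \left(\frac{17}{6} - \frac{21}{8}\right)^{2} = \left(\frac{5}{24}\right)^{2} = \frac{25}{576}$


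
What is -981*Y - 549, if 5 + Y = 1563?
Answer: -1528947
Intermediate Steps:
Y = 1558 (Y = -5 + 1563 = 1558)
-981*Y - 549 = -981*1558 - 549 = -1528398 - 549 = -1528947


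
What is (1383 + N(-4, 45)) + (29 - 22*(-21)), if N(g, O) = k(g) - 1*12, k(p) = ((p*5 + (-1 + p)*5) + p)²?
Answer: 4263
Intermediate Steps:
k(p) = (-5 + 11*p)² (k(p) = ((5*p + (-5 + 5*p)) + p)² = ((-5 + 10*p) + p)² = (-5 + 11*p)²)
N(g, O) = -12 + (-5 + 11*g)² (N(g, O) = (-5 + 11*g)² - 1*12 = (-5 + 11*g)² - 12 = -12 + (-5 + 11*g)²)
(1383 + N(-4, 45)) + (29 - 22*(-21)) = (1383 + (-12 + (-5 + 11*(-4))²)) + (29 - 22*(-21)) = (1383 + (-12 + (-5 - 44)²)) + (29 + 462) = (1383 + (-12 + (-49)²)) + 491 = (1383 + (-12 + 2401)) + 491 = (1383 + 2389) + 491 = 3772 + 491 = 4263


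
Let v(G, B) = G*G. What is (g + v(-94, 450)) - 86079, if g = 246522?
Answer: 169279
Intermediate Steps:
v(G, B) = G**2
(g + v(-94, 450)) - 86079 = (246522 + (-94)**2) - 86079 = (246522 + 8836) - 86079 = 255358 - 86079 = 169279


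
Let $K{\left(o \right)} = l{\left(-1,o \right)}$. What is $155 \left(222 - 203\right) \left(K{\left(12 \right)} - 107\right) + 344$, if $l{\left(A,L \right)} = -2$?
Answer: $-320661$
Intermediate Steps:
$K{\left(o \right)} = -2$
$155 \left(222 - 203\right) \left(K{\left(12 \right)} - 107\right) + 344 = 155 \left(222 - 203\right) \left(-2 - 107\right) + 344 = 155 \cdot 19 \left(-109\right) + 344 = 155 \left(-2071\right) + 344 = -321005 + 344 = -320661$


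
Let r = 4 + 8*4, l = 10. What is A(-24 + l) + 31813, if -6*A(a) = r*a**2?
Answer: 30637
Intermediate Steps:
r = 36 (r = 4 + 32 = 36)
A(a) = -6*a**2
A(-24 + l) + 31813 = -6*(-24 + 10)**2 + 31813 = -6*(-14)**2 + 31813 = -6*196 + 31813 = -1176 + 31813 = 30637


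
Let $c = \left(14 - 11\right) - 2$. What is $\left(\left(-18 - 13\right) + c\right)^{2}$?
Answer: $900$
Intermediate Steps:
$c = 1$ ($c = 3 - 2 = 1$)
$\left(\left(-18 - 13\right) + c\right)^{2} = \left(\left(-18 - 13\right) + 1\right)^{2} = \left(-31 + 1\right)^{2} = \left(-30\right)^{2} = 900$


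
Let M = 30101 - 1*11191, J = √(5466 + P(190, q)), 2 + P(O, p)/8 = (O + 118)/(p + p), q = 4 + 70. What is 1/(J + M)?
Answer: 349835/6615278717 - 3*√831538/13230557434 ≈ 5.2676e-5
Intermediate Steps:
q = 74
P(O, p) = -16 + 4*(118 + O)/p (P(O, p) = -16 + 8*((O + 118)/(p + p)) = -16 + 8*((118 + O)/((2*p))) = -16 + 8*((118 + O)*(1/(2*p))) = -16 + 8*((118 + O)/(2*p)) = -16 + 4*(118 + O)/p)
J = 3*√831538/37 (J = √(5466 + 4*(118 + 190 - 4*74)/74) = √(5466 + 4*(1/74)*(118 + 190 - 296)) = √(5466 + 4*(1/74)*12) = √(5466 + 24/37) = √(202266/37) = 3*√831538/37 ≈ 73.937)
M = 18910 (M = 30101 - 11191 = 18910)
1/(J + M) = 1/(3*√831538/37 + 18910) = 1/(18910 + 3*√831538/37)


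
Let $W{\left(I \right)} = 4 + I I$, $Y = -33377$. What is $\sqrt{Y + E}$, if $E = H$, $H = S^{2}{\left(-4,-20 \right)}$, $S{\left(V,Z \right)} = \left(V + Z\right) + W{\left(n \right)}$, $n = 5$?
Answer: $2 i \sqrt{8338} \approx 182.63 i$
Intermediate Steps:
$W{\left(I \right)} = 4 + I^{2}$
$S{\left(V,Z \right)} = 29 + V + Z$ ($S{\left(V,Z \right)} = \left(V + Z\right) + \left(4 + 5^{2}\right) = \left(V + Z\right) + \left(4 + 25\right) = \left(V + Z\right) + 29 = 29 + V + Z$)
$H = 25$ ($H = \left(29 - 4 - 20\right)^{2} = 5^{2} = 25$)
$E = 25$
$\sqrt{Y + E} = \sqrt{-33377 + 25} = \sqrt{-33352} = 2 i \sqrt{8338}$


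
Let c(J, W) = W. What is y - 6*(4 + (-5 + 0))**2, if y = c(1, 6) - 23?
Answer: -23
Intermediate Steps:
y = -17 (y = 6 - 23 = -17)
y - 6*(4 + (-5 + 0))**2 = -17 - 6*(4 + (-5 + 0))**2 = -17 - 6*(4 - 5)**2 = -17 - 6*(-1)**2 = -17 - 6*1 = -17 - 6 = -23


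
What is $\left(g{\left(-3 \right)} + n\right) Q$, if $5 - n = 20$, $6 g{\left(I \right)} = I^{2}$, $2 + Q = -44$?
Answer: $621$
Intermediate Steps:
$Q = -46$ ($Q = -2 - 44 = -46$)
$g{\left(I \right)} = \frac{I^{2}}{6}$
$n = -15$ ($n = 5 - 20 = -15$)
$\left(g{\left(-3 \right)} + n\right) Q = \left(\frac{\left(-3\right)^{2}}{6} - 15\right) \left(-46\right) = \left(\frac{1}{6} \cdot 9 - 15\right) \left(-46\right) = \left(\frac{3}{2} - 15\right) \left(-46\right) = \left(- \frac{27}{2}\right) \left(-46\right) = 621$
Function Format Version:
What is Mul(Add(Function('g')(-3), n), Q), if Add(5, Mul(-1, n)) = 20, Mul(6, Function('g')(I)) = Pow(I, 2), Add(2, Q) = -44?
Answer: 621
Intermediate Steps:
Q = -46 (Q = Add(-2, -44) = -46)
Function('g')(I) = Mul(Rational(1, 6), Pow(I, 2))
n = -15 (n = Add(5, Mul(-1, 20)) = Add(5, -20) = -15)
Mul(Add(Function('g')(-3), n), Q) = Mul(Add(Mul(Rational(1, 6), Pow(-3, 2)), -15), -46) = Mul(Add(Mul(Rational(1, 6), 9), -15), -46) = Mul(Add(Rational(3, 2), -15), -46) = Mul(Rational(-27, 2), -46) = 621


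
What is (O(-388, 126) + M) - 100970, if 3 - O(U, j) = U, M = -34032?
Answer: -134611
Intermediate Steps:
O(U, j) = 3 - U
(O(-388, 126) + M) - 100970 = ((3 - 1*(-388)) - 34032) - 100970 = ((3 + 388) - 34032) - 100970 = (391 - 34032) - 100970 = -33641 - 100970 = -134611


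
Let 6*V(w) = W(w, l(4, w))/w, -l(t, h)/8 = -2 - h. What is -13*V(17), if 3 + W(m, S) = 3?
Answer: 0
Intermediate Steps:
l(t, h) = 16 + 8*h (l(t, h) = -8*(-2 - h) = 16 + 8*h)
W(m, S) = 0 (W(m, S) = -3 + 3 = 0)
V(w) = 0 (V(w) = (0/w)/6 = (⅙)*0 = 0)
-13*V(17) = -13*0 = 0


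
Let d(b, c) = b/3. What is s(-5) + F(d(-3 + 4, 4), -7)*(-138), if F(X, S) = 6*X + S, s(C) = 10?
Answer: 700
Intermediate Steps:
d(b, c) = b/3 (d(b, c) = b*(⅓) = b/3)
F(X, S) = S + 6*X
s(-5) + F(d(-3 + 4, 4), -7)*(-138) = 10 + (-7 + 6*((-3 + 4)/3))*(-138) = 10 + (-7 + 6*((⅓)*1))*(-138) = 10 + (-7 + 6*(⅓))*(-138) = 10 + (-7 + 2)*(-138) = 10 - 5*(-138) = 10 + 690 = 700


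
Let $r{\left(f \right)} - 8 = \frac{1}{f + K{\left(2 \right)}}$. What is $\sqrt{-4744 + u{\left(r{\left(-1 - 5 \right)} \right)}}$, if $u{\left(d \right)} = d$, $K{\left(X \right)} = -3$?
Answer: $\frac{5 i \sqrt{1705}}{3} \approx 68.819 i$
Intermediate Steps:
$r{\left(f \right)} = 8 + \frac{1}{-3 + f}$ ($r{\left(f \right)} = 8 + \frac{1}{f - 3} = 8 + \frac{1}{-3 + f}$)
$\sqrt{-4744 + u{\left(r{\left(-1 - 5 \right)} \right)}} = \sqrt{-4744 + \frac{-23 + 8 \left(-1 - 5\right)}{-3 - 6}} = \sqrt{-4744 + \frac{-23 + 8 \left(-6\right)}{-3 - 6}} = \sqrt{-4744 + \frac{-23 - 48}{-9}} = \sqrt{-4744 - - \frac{71}{9}} = \sqrt{-4744 + \frac{71}{9}} = \sqrt{- \frac{42625}{9}} = \frac{5 i \sqrt{1705}}{3}$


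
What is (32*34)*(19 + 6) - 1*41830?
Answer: -14630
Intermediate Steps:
(32*34)*(19 + 6) - 1*41830 = 1088*25 - 41830 = 27200 - 41830 = -14630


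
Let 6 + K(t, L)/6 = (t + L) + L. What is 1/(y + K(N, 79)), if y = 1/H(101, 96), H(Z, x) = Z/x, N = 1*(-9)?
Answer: 101/86754 ≈ 0.0011642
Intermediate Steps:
N = -9
K(t, L) = -36 + 6*t + 12*L (K(t, L) = -36 + 6*((t + L) + L) = -36 + 6*((L + t) + L) = -36 + 6*(t + 2*L) = -36 + (6*t + 12*L) = -36 + 6*t + 12*L)
y = 96/101 (y = 1/(101/96) = 96/101 ≈ 0.95049)
1/(y + K(N, 79)) = 1/(96/101 + (-36 + 6*(-9) + 12*79)) = 1/(96/101 + (-36 - 54 + 948)) = 1/(96/101 + 858) = 1/(86754/101) = 101/86754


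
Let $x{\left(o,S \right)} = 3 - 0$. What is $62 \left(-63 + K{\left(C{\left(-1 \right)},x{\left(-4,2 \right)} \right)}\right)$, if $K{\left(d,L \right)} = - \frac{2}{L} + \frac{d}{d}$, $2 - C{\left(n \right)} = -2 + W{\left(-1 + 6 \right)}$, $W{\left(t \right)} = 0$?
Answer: $- \frac{11656}{3} \approx -3885.3$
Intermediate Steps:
$C{\left(n \right)} = 4$ ($C{\left(n \right)} = 2 - \left(-2 + 0\right) = 2 - -2 = 2 + 2 = 4$)
$x{\left(o,S \right)} = 3$ ($x{\left(o,S \right)} = 3 + 0 = 3$)
$K{\left(d,L \right)} = 1 - \frac{2}{L}$ ($K{\left(d,L \right)} = - \frac{2}{L} + 1 = 1 - \frac{2}{L}$)
$62 \left(-63 + K{\left(C{\left(-1 \right)},x{\left(-4,2 \right)} \right)}\right) = 62 \left(-63 + \frac{-2 + 3}{3}\right) = 62 \left(-63 + \frac{1}{3} \cdot 1\right) = 62 \left(-63 + \frac{1}{3}\right) = 62 \left(- \frac{188}{3}\right) = - \frac{11656}{3}$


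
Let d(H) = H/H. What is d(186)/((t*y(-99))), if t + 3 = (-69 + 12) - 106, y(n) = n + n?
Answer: 1/32868 ≈ 3.0425e-5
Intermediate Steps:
y(n) = 2*n
d(H) = 1
t = -166 (t = -3 + ((-69 + 12) - 106) = -3 + (-57 - 106) = -3 - 163 = -166)
d(186)/((t*y(-99))) = 1/(-332*(-99)) = 1/(-166*(-198)) = 1/32868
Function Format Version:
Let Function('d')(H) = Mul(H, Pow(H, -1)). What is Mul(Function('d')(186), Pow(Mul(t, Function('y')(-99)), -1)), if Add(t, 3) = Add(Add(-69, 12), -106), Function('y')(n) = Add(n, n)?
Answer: Rational(1, 32868) ≈ 3.0425e-5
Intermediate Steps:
Function('y')(n) = Mul(2, n)
Function('d')(H) = 1
t = -166 (t = Add(-3, Add(Add(-69, 12), -106)) = Add(-3, Add(-57, -106)) = Add(-3, -163) = -166)
Mul(Function('d')(186), Pow(Mul(t, Function('y')(-99)), -1)) = Mul(1, Pow(Mul(-166, Mul(2, -99)), -1)) = Mul(1, Pow(Mul(-166, -198), -1)) = Mul(1, Pow(32868, -1)) = Mul(1, Rational(1, 32868)) = Rational(1, 32868)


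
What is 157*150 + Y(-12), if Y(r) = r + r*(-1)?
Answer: 23550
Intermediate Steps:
Y(r) = 0 (Y(r) = r - r = 0)
157*150 + Y(-12) = 157*150 + 0 = 23550 + 0 = 23550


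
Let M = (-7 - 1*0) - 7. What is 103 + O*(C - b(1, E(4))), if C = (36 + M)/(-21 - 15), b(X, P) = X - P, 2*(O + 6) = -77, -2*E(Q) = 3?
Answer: 2173/9 ≈ 241.44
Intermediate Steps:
M = -14 (M = (-7 + 0) - 7 = -7 - 7 = -14)
E(Q) = -3/2 (E(Q) = -½*3 = -3/2)
O = -89/2 (O = -6 + (½)*(-77) = -6 - 77/2 = -89/2 ≈ -44.500)
C = -11/18 (C = (36 - 14)/(-21 - 15) = 22/(-36) = 22*(-1/36) = -11/18 ≈ -0.61111)
103 + O*(C - b(1, E(4))) = 103 - 89*(-11/18 - (1 - 1*(-3/2)))/2 = 103 - 89*(-11/18 - (1 + 3/2))/2 = 103 - 89*(-11/18 - 1*5/2)/2 = 103 - 89*(-11/18 - 5/2)/2 = 103 - 89/2*(-28/9) = 103 + 1246/9 = 2173/9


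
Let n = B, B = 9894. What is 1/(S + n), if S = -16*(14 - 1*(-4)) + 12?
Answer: 1/9618 ≈ 0.00010397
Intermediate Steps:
n = 9894
S = -276 (S = -16*(14 + 4) + 12 = -16*18 + 12 = -288 + 12 = -276)
1/(S + n) = 1/(-276 + 9894) = 1/9618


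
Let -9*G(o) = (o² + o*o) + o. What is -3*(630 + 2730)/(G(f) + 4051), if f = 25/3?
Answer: -408240/163403 ≈ -2.4984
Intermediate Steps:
f = 25/3 (f = 25*(⅓) = 25/3 ≈ 8.3333)
G(o) = -2*o²/9 - o/9 (G(o) = -((o² + o*o) + o)/9 = -((o² + o²) + o)/9 = -(2*o² + o)/9 = -(o + 2*o²)/9 = -2*o²/9 - o/9)
-3*(630 + 2730)/(G(f) + 4051) = -3*(630 + 2730)/(-⅑*25/3*(1 + 2*(25/3)) + 4051) = -10080/(-⅑*25/3*(1 + 50/3) + 4051) = -10080/(-⅑*25/3*53/3 + 4051) = -10080/(-1325/81 + 4051) = -10080/326806/81 = -10080*81/326806 = -3*136080/163403 = -408240/163403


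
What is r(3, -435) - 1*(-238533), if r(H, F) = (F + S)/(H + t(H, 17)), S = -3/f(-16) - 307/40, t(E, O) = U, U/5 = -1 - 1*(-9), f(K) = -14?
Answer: 2871813431/12040 ≈ 2.3852e+5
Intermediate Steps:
U = 40 (U = 5*(-1 - 1*(-9)) = 5*(-1 + 9) = 5*8 = 40)
t(E, O) = 40
S = -2089/280 (S = -3/(-14) - 307/40 = -3*(-1/14) - 307*1/40 = 3/14 - 307/40 = -2089/280 ≈ -7.4607)
r(H, F) = (-2089/280 + F)/(40 + H) (r(H, F) = (F - 2089/280)/(H + 40) = (-2089/280 + F)/(40 + H))
r(3, -435) - 1*(-238533) = (-2089/280 - 435)/(40 + 3) - 1*(-238533) = -123889/280/43 + 238533 = (1/43)*(-123889/280) + 238533 = -123889/12040 + 238533 = 2871813431/12040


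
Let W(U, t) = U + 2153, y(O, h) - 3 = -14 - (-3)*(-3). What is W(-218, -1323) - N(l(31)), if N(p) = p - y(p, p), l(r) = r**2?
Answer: 954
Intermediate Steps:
y(O, h) = -20 (y(O, h) = 3 + (-14 - (-3)*(-3)) = 3 + (-14 - 1*9) = 3 + (-14 - 9) = 3 - 23 = -20)
N(p) = 20 + p (N(p) = p - 1*(-20) = p + 20 = 20 + p)
W(U, t) = 2153 + U
W(-218, -1323) - N(l(31)) = (2153 - 218) - (20 + 31**2) = 1935 - (20 + 961) = 1935 - 1*981 = 1935 - 981 = 954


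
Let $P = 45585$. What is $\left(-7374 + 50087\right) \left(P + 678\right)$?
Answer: $1976031519$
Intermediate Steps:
$\left(-7374 + 50087\right) \left(P + 678\right) = \left(-7374 + 50087\right) \left(45585 + 678\right) = 42713 \cdot 46263 = 1976031519$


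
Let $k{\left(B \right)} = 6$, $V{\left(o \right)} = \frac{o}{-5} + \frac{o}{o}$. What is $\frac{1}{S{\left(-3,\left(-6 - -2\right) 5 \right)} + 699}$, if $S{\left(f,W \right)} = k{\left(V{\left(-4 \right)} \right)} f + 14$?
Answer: $\frac{1}{695} \approx 0.0014388$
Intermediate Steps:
$V{\left(o \right)} = 1 - \frac{o}{5}$ ($V{\left(o \right)} = o \left(- \frac{1}{5}\right) + 1 = - \frac{o}{5} + 1 = 1 - \frac{o}{5}$)
$S{\left(f,W \right)} = 14 + 6 f$ ($S{\left(f,W \right)} = 6 f + 14 = 14 + 6 f$)
$\frac{1}{S{\left(-3,\left(-6 - -2\right) 5 \right)} + 699} = \frac{1}{\left(14 + 6 \left(-3\right)\right) + 699} = \frac{1}{\left(14 - 18\right) + 699} = \frac{1}{-4 + 699} = \frac{1}{695}$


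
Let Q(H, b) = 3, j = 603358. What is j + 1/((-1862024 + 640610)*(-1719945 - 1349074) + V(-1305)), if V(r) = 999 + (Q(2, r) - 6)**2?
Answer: 2261713270959068893/3748542773874 ≈ 6.0336e+5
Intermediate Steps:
V(r) = 1008 (V(r) = 999 + (3 - 6)**2 = 999 + (-3)**2 = 999 + 9 = 1008)
j + 1/((-1862024 + 640610)*(-1719945 - 1349074) + V(-1305)) = 603358 + 1/((-1862024 + 640610)*(-1719945 - 1349074) + 1008) = 603358 + 1/(-1221414*(-3069019) + 1008) = 603358 + 1/(3748542772866 + 1008) = 603358 + 1/3748542773874 = 2261713270959068893/3748542773874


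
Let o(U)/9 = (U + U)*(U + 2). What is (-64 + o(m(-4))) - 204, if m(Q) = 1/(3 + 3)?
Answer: -523/2 ≈ -261.50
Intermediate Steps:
m(Q) = ⅙ (m(Q) = 1/6 = ⅙)
o(U) = 18*U*(2 + U) (o(U) = 9*((U + U)*(U + 2)) = 9*((2*U)*(2 + U)) = 9*(2*U*(2 + U)) = 18*U*(2 + U))
(-64 + o(m(-4))) - 204 = (-64 + 18*(⅙)*(2 + ⅙)) - 204 = (-64 + 18*(⅙)*(13/6)) - 204 = (-64 + 13/2) - 204 = -115/2 - 204 = -523/2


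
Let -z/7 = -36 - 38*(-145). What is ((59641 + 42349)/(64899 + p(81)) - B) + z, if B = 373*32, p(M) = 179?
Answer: -1635163911/32539 ≈ -50252.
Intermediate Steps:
B = 11936
z = -38318 (z = -7*(-36 - 38*(-145)) = -7*(-36 + 5510) = -7*5474 = -38318)
((59641 + 42349)/(64899 + p(81)) - B) + z = ((59641 + 42349)/(64899 + 179) - 1*11936) - 38318 = (101990/65078 - 11936) - 38318 = (101990*(1/65078) - 11936) - 38318 = (50995/32539 - 11936) - 38318 = -388334509/32539 - 38318 = -1635163911/32539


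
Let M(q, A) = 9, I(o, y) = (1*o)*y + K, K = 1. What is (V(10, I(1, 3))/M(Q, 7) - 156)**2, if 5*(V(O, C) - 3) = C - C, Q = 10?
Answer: 218089/9 ≈ 24232.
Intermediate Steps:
I(o, y) = 1 + o*y (I(o, y) = (1*o)*y + 1 = o*y + 1 = 1 + o*y)
V(O, C) = 3 (V(O, C) = 3 + (C - C)/5 = 3 + (1/5)*0 = 3 + 0 = 3)
(V(10, I(1, 3))/M(Q, 7) - 156)**2 = (3/9 - 156)**2 = (3*(1/9) - 156)**2 = (1/3 - 156)**2 = (-467/3)**2 = 218089/9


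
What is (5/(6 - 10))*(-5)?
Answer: 25/4 ≈ 6.2500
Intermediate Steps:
(5/(6 - 10))*(-5) = (5/(-4))*(-5) = (5*(-¼))*(-5) = -5/4*(-5) = 25/4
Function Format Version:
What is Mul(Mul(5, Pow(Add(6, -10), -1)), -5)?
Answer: Rational(25, 4) ≈ 6.2500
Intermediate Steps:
Mul(Mul(5, Pow(Add(6, -10), -1)), -5) = Mul(Mul(5, Pow(-4, -1)), -5) = Mul(Mul(5, Rational(-1, 4)), -5) = Mul(Rational(-5, 4), -5) = Rational(25, 4)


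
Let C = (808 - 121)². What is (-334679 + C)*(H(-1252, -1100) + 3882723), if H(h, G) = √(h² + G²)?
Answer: 533059040670 + 549160*√173594 ≈ 5.3329e+11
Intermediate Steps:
C = 471969 (C = 687² = 471969)
H(h, G) = √(G² + h²)
(-334679 + C)*(H(-1252, -1100) + 3882723) = (-334679 + 471969)*(√((-1100)² + (-1252)²) + 3882723) = 137290*(√(1210000 + 1567504) + 3882723) = 137290*(√2777504 + 3882723) = 137290*(4*√173594 + 3882723) = 137290*(3882723 + 4*√173594) = 533059040670 + 549160*√173594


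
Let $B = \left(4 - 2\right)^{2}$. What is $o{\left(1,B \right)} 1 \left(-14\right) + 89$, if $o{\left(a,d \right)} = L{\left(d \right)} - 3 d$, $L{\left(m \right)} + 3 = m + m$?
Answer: $187$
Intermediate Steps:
$L{\left(m \right)} = -3 + 2 m$ ($L{\left(m \right)} = -3 + \left(m + m\right) = -3 + 2 m$)
$B = 4$ ($B = 2^{2} = 4$)
$o{\left(a,d \right)} = -3 - d$ ($o{\left(a,d \right)} = \left(-3 + 2 d\right) - 3 d = -3 - d$)
$o{\left(1,B \right)} 1 \left(-14\right) + 89 = \left(-3 - 4\right) 1 \left(-14\right) + 89 = \left(-3 - 4\right) \left(-14\right) + 89 = \left(-7\right) \left(-14\right) + 89 = 98 + 89 = 187$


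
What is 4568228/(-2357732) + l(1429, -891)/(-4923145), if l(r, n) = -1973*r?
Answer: -3960654788704/2901864126785 ≈ -1.3649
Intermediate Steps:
4568228/(-2357732) + l(1429, -891)/(-4923145) = 4568228/(-2357732) - 1973*1429/(-4923145) = 4568228*(-1/2357732) - 2819417*(-1/4923145) = -1142057/589433 + 2819417/4923145 = -3960654788704/2901864126785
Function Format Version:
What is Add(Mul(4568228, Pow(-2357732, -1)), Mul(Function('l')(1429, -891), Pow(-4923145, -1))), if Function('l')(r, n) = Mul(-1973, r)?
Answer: Rational(-3960654788704, 2901864126785) ≈ -1.3649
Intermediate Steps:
Add(Mul(4568228, Pow(-2357732, -1)), Mul(Function('l')(1429, -891), Pow(-4923145, -1))) = Add(Mul(4568228, Pow(-2357732, -1)), Mul(Mul(-1973, 1429), Pow(-4923145, -1))) = Add(Mul(4568228, Rational(-1, 2357732)), Mul(-2819417, Rational(-1, 4923145))) = Add(Rational(-1142057, 589433), Rational(2819417, 4923145)) = Rational(-3960654788704, 2901864126785)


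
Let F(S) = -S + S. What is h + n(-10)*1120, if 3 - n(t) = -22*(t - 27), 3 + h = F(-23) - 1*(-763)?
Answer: -907560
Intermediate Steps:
F(S) = 0
h = 760 (h = -3 + (0 - 1*(-763)) = -3 + (0 + 763) = -3 + 763 = 760)
n(t) = -591 + 22*t (n(t) = 3 - (-22)*(t - 27) = 3 - (-22)*(-27 + t) = 3 - (594 - 22*t) = 3 + (-594 + 22*t) = -591 + 22*t)
h + n(-10)*1120 = 760 + (-591 + 22*(-10))*1120 = 760 + (-591 - 220)*1120 = 760 - 811*1120 = 760 - 908320 = -907560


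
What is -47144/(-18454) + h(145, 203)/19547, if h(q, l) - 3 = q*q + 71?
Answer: 655442357/180360169 ≈ 3.6341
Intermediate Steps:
h(q, l) = 74 + q**2 (h(q, l) = 3 + (q*q + 71) = 3 + (q**2 + 71) = 3 + (71 + q**2) = 74 + q**2)
-47144/(-18454) + h(145, 203)/19547 = -47144/(-18454) + (74 + 145**2)/19547 = -47144*(-1/18454) + (74 + 21025)*(1/19547) = 23572/9227 + 21099*(1/19547) = 23572/9227 + 21099/19547 = 655442357/180360169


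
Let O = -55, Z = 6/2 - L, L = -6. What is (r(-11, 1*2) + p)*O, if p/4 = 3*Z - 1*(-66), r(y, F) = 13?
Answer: -21175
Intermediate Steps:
Z = 9 (Z = 6/2 - 1*(-6) = 6*(½) + 6 = 3 + 6 = 9)
p = 372 (p = 4*(3*9 - 1*(-66)) = 4*(27 + 66) = 4*93 = 372)
(r(-11, 1*2) + p)*O = (13 + 372)*(-55) = 385*(-55) = -21175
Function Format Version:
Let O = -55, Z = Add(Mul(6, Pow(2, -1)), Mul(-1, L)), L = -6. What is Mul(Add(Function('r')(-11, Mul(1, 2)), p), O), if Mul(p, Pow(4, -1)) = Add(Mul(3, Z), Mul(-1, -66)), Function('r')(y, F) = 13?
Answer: -21175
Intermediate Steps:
Z = 9 (Z = Add(Mul(6, Pow(2, -1)), Mul(-1, -6)) = Add(Mul(6, Rational(1, 2)), 6) = Add(3, 6) = 9)
p = 372 (p = Mul(4, Add(Mul(3, 9), Mul(-1, -66))) = Mul(4, Add(27, 66)) = Mul(4, 93) = 372)
Mul(Add(Function('r')(-11, Mul(1, 2)), p), O) = Mul(Add(13, 372), -55) = Mul(385, -55) = -21175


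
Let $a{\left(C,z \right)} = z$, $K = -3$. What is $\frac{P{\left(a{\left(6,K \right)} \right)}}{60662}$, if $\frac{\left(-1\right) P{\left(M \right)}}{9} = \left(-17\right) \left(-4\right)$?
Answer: $- \frac{306}{30331} \approx -0.010089$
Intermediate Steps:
$P{\left(M \right)} = -612$ ($P{\left(M \right)} = - 9 \left(\left(-17\right) \left(-4\right)\right) = \left(-9\right) 68 = -612$)
$\frac{P{\left(a{\left(6,K \right)} \right)}}{60662} = - \frac{612}{60662} = \left(-612\right) \frac{1}{60662} = - \frac{306}{30331}$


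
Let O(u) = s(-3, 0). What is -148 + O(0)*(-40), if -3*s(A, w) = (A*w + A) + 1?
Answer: -524/3 ≈ -174.67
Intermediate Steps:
s(A, w) = -⅓ - A/3 - A*w/3 (s(A, w) = -((A*w + A) + 1)/3 = -((A + A*w) + 1)/3 = -(1 + A + A*w)/3 = -⅓ - A/3 - A*w/3)
O(u) = ⅔ (O(u) = -⅓ - ⅓*(-3) - ⅓*(-3)*0 = -⅓ + 1 + 0 = ⅔)
-148 + O(0)*(-40) = -148 + (⅔)*(-40) = -148 - 80/3 = -524/3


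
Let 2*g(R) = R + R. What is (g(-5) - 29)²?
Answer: 1156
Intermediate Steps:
g(R) = R (g(R) = (R + R)/2 = (2*R)/2 = R)
(g(-5) - 29)² = (-5 - 29)² = (-34)² = 1156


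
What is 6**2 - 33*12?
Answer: -360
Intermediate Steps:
6**2 - 33*12 = 36 - 396 = -360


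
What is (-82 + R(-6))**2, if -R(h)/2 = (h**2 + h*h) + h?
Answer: 45796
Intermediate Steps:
R(h) = -4*h**2 - 2*h (R(h) = -2*((h**2 + h*h) + h) = -2*((h**2 + h**2) + h) = -2*(2*h**2 + h) = -2*(h + 2*h**2) = -4*h**2 - 2*h)
(-82 + R(-6))**2 = (-82 - 2*(-6)*(1 + 2*(-6)))**2 = (-82 - 2*(-6)*(1 - 12))**2 = (-82 - 2*(-6)*(-11))**2 = (-82 - 132)**2 = (-214)**2 = 45796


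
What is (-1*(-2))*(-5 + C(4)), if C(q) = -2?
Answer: -14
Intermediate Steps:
(-1*(-2))*(-5 + C(4)) = (-1*(-2))*(-5 - 2) = 2*(-7) = -14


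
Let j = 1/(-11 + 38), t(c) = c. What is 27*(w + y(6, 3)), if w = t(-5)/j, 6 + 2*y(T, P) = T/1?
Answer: -3645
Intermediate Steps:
y(T, P) = -3 + T/2 (y(T, P) = -3 + (T/1)/2 = -3 + (T*1)/2 = -3 + T/2)
j = 1/27 ≈ 0.037037
w = -135 (w = -5/1/27 = -5*27 = -135)
27*(w + y(6, 3)) = 27*(-135 + (-3 + (½)*6)) = 27*(-135 + (-3 + 3)) = 27*(-135 + 0) = 27*(-135) = -3645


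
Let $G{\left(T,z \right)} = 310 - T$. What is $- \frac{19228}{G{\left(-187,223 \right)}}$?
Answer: $- \frac{19228}{497} \approx -38.688$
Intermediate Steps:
$- \frac{19228}{G{\left(-187,223 \right)}} = - \frac{19228}{310 - -187} = - \frac{19228}{310 + 187} = - \frac{19228}{497}$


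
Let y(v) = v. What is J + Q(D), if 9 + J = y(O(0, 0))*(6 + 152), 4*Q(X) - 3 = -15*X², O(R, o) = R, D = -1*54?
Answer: -43773/4 ≈ -10943.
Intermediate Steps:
D = -54
Q(X) = ¾ - 15*X²/4 (Q(X) = ¾ + (-15*X²)/4 = ¾ - 15*X²/4)
J = -9 (J = -9 + 0*(6 + 152) = -9 + 0*158 = -9 + 0 = -9)
J + Q(D) = -9 + (¾ - 15/4*(-54)²) = -9 + (¾ - 15/4*2916) = -9 + (¾ - 10935) = -9 - 43737/4 = -43773/4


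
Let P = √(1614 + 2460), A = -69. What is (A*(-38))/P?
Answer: 437*√4074/679 ≈ 41.079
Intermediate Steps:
P = √4074 ≈ 63.828
(A*(-38))/P = (-69*(-38))/(√4074) = 2622*(√4074/4074) = 437*√4074/679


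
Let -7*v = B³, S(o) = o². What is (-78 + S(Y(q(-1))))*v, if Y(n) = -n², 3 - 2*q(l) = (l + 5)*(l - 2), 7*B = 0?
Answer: 0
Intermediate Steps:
B = 0 (B = (⅐)*0 = 0)
q(l) = 3/2 - (-2 + l)*(5 + l)/2 (q(l) = 3/2 - (l + 5)*(l - 2)/2 = 3/2 - (5 + l)*(-2 + l)/2 = 3/2 - (-2 + l)*(5 + l)/2)
v = 0 (v = -⅐*0³ = -⅐*0 = 0)
(-78 + S(Y(q(-1))))*v = (-78 + (-(13/2 - 3/2*(-1) - ½*(-1)²)²)²)*0 = (-78 + (-(13/2 + 3/2 - ½*1)²)²)*0 = (-78 + (-(13/2 + 3/2 - ½)²)²)*0 = (-78 + (-(15/2)²)²)*0 = (-78 + (-1*225/4)²)*0 = (-78 + (-225/4)²)*0 = (-78 + 50625/16)*0 = (49377/16)*0 = 0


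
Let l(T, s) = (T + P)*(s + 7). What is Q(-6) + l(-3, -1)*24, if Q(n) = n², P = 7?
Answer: 612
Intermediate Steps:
l(T, s) = (7 + T)*(7 + s) (l(T, s) = (T + 7)*(s + 7) = (7 + T)*(7 + s))
Q(-6) + l(-3, -1)*24 = (-6)² + (49 + 7*(-3) + 7*(-1) - 3*(-1))*24 = 36 + (49 - 21 - 7 + 3)*24 = 36 + 24*24 = 36 + 576 = 612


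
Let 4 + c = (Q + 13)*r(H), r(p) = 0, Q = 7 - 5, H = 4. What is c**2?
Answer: 16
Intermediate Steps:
Q = 2
c = -4 (c = -4 + (2 + 13)*0 = -4 + 15*0 = -4 + 0 = -4)
c**2 = (-4)**2 = 16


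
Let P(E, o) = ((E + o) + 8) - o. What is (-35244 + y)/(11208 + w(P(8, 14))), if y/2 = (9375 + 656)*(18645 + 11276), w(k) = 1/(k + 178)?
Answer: 116446532452/2174353 ≈ 53555.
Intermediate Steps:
P(E, o) = 8 + E (P(E, o) = (8 + E + o) - o = 8 + E)
w(k) = 1/(178 + k)
y = 600275102 (y = 2*((9375 + 656)*(18645 + 11276)) = 2*(10031*29921) = 2*300137551 = 600275102)
(-35244 + y)/(11208 + w(P(8, 14))) = (-35244 + 600275102)/(11208 + 1/(178 + (8 + 8))) = 600239858/(11208 + 1/(178 + 16)) = 600239858/(11208 + 1/194) = 600239858/(2174353/194) = 600239858*(194/2174353) = 116446532452/2174353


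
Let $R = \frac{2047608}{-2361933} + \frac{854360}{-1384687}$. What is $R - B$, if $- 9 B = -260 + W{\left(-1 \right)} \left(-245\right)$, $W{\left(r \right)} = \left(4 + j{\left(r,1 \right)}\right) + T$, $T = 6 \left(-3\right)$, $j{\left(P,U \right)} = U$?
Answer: $\frac{117563509637111}{363393102219} \approx 323.52$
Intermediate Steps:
$T = -18$
$W{\left(r \right)} = -13$ ($W{\left(r \right)} = \left(4 + 1\right) - 18 = 5 - 18 = -13$)
$R = - \frac{539248584064}{363393102219}$ ($R = 2047608 \left(- \frac{1}{2361933}\right) + 854360 \left(- \frac{1}{1384687}\right) = - \frac{227512}{262437} - \frac{854360}{1384687} = - \frac{539248584064}{363393102219} \approx -1.4839$)
$B = -325$ ($B = - \frac{-260 - -3185}{9} = - \frac{-260 + 3185}{9} = \left(- \frac{1}{9}\right) 2925 = -325$)
$R - B = - \frac{539248584064}{363393102219} - -325 = - \frac{539248584064}{363393102219} + 325 = \frac{117563509637111}{363393102219}$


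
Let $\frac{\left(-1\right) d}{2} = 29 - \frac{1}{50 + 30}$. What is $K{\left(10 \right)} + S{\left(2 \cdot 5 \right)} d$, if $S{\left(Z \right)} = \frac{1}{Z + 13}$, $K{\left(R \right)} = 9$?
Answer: $\frac{5961}{920} \approx 6.4793$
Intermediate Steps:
$S{\left(Z \right)} = \frac{1}{13 + Z}$
$d = - \frac{2319}{40}$ ($d = - 2 \left(29 - \frac{1}{50 + 30}\right) = - 2 \left(29 - \frac{1}{80}\right) = \left(-2\right) \frac{2319}{80} = - \frac{2319}{40} \approx -57.975$)
$K{\left(10 \right)} + S{\left(2 \cdot 5 \right)} d = 9 + \frac{1}{13 + 2 \cdot 5} \left(- \frac{2319}{40}\right) = 9 + \frac{1}{13 + 10} \left(- \frac{2319}{40}\right) = 9 + \frac{1}{23} \left(- \frac{2319}{40}\right) = 9 - \frac{2319}{920} = \frac{5961}{920}$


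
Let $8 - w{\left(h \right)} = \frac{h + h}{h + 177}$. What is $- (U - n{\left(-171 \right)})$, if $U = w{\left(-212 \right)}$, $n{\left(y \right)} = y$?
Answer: $- \frac{5841}{35} \approx -166.89$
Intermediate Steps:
$w{\left(h \right)} = 8 - \frac{2 h}{177 + h}$ ($w{\left(h \right)} = 8 - \frac{h + h}{h + 177} = 8 - \frac{2 h}{177 + h}$)
$U = - \frac{144}{35}$ ($U = \frac{6 \left(236 - 212\right)}{177 - 212} = 6 \frac{1}{-35} \cdot 24 = 6 \left(- \frac{1}{35}\right) 24 = - \frac{144}{35} \approx -4.1143$)
$- (U - n{\left(-171 \right)}) = - (- \frac{144}{35} - -171) = - (- \frac{144}{35} + 171) = \left(-1\right) \frac{5841}{35} = - \frac{5841}{35}$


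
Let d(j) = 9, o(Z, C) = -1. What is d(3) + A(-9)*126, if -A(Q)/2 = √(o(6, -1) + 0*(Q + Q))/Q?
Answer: 9 + 28*I ≈ 9.0 + 28.0*I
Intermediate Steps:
A(Q) = -2*I/Q (A(Q) = -2*√(-1 + 0*(Q + Q))/Q = -2*√(-1 + 0*(2*Q))/Q = -2*√(-1 + 0)/Q = -2*√(-1)/Q = -2*I/Q)
d(3) + A(-9)*126 = 9 - 2*I/(-9)*126 = 9 - 2*I*(-⅑)*126 = 9 + (2*I/9)*126 = 9 + 28*I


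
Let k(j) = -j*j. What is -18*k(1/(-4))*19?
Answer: 171/8 ≈ 21.375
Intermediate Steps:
k(j) = -j²
-18*k(1/(-4))*19 = -(-18)*(1/(-4))²*19 = -(-18)*(-¼)²*19 = -(-18)/16*19 = -18*(-1/16)*19 = (9/8)*19 = 171/8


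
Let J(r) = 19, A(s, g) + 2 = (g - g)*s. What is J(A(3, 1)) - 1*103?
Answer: -84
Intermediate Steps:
A(s, g) = -2 (A(s, g) = -2 + (g - g)*s = -2 + 0*s = -2 + 0 = -2)
J(A(3, 1)) - 1*103 = 19 - 1*103 = 19 - 103 = -84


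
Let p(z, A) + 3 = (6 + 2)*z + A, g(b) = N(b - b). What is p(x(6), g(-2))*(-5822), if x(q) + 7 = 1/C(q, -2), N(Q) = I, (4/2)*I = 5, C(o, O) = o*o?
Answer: 2948843/9 ≈ 3.2765e+5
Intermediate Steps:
C(o, O) = o**2
I = 5/2 (I = (1/2)*5 = 5/2 ≈ 2.5000)
N(Q) = 5/2
g(b) = 5/2
x(q) = -7 + q**(-2) (x(q) = -7 + 1/(q**2) = -7 + q**(-2))
p(z, A) = -3 + A + 8*z (p(z, A) = -3 + ((6 + 2)*z + A) = -3 + (8*z + A) = -3 + (A + 8*z) = -3 + A + 8*z)
p(x(6), g(-2))*(-5822) = (-3 + 5/2 + 8*(-7 + 6**(-2)))*(-5822) = (-3 + 5/2 + 8*(-7 + 1/36))*(-5822) = (-3 + 5/2 + 8*(-251/36))*(-5822) = (-3 + 5/2 - 502/9)*(-5822) = -1013/18*(-5822) = 2948843/9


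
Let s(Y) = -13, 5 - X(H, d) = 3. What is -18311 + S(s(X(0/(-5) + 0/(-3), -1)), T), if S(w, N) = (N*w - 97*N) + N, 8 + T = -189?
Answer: 3162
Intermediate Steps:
T = -197 (T = -8 - 189 = -197)
X(H, d) = 2 (X(H, d) = 5 - 1*3 = 5 - 3 = 2)
S(w, N) = -96*N + N*w (S(w, N) = (-97*N + N*w) + N = -96*N + N*w)
-18311 + S(s(X(0/(-5) + 0/(-3), -1)), T) = -18311 - 197*(-96 - 13) = -18311 - 197*(-109) = -18311 + 21473 = 3162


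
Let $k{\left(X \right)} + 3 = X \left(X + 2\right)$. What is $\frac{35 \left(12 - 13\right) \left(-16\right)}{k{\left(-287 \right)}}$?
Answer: $\frac{35}{5112} \approx 0.0068466$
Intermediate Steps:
$k{\left(X \right)} = -3 + X \left(2 + X\right)$ ($k{\left(X \right)} = -3 + X \left(X + 2\right) = -3 + X \left(2 + X\right)$)
$\frac{35 \left(12 - 13\right) \left(-16\right)}{k{\left(-287 \right)}} = \frac{35 \left(12 - 13\right) \left(-16\right)}{-3 + \left(-287\right)^{2} + 2 \left(-287\right)} = \frac{35 \left(-1\right) \left(-16\right)}{-3 + 82369 - 574} = \frac{\left(-35\right) \left(-16\right)}{81792} = 560 \cdot \frac{1}{81792} = \frac{35}{5112}$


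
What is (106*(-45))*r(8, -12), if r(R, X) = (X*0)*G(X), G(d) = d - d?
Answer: 0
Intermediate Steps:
G(d) = 0
r(R, X) = 0 (r(R, X) = (X*0)*0 = 0*0 = 0)
(106*(-45))*r(8, -12) = (106*(-45))*0 = -4770*0 = 0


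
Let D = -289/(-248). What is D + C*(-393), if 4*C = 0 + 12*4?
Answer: -1169279/248 ≈ -4714.8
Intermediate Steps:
C = 12 (C = (0 + 12*4)/4 = (0 + 48)/4 = (¼)*48 = 12)
D = 289/248 (D = -289*(-1/248) = 289/248 ≈ 1.1653)
D + C*(-393) = 289/248 + 12*(-393) = 289/248 - 4716 = -1169279/248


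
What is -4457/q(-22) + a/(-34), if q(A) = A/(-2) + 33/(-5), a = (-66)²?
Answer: -426761/374 ≈ -1141.1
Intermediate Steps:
a = 4356
q(A) = -33/5 - A/2 (q(A) = A*(-½) + 33*(-⅕) = -A/2 - 33/5 = -33/5 - A/2)
-4457/q(-22) + a/(-34) = -4457/(-33/5 - ½*(-22)) + 4356/(-34) = -4457/(-33/5 + 11) + 4356*(-1/34) = -4457/22/5 - 2178/17 = -4457*5/22 - 2178/17 = -22285/22 - 2178/17 = -426761/374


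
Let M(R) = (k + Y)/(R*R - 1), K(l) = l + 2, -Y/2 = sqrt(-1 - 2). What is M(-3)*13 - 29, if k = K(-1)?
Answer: -219/8 - 13*I*sqrt(3)/4 ≈ -27.375 - 5.6292*I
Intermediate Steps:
Y = -2*I*sqrt(3) (Y = -2*sqrt(-1 - 2) = -2*I*sqrt(3) ≈ -3.4641*I)
K(l) = 2 + l
k = 1 (k = 2 - 1 = 1)
M(R) = (1 - 2*I*sqrt(3))/(-1 + R**2) (M(R) = (1 - 2*I*sqrt(3))/(R*R - 1) = (1 - 2*I*sqrt(3))/(R**2 - 1) = (1 - 2*I*sqrt(3))/(-1 + R**2))
M(-3)*13 - 29 = ((1 - 2*I*sqrt(3))/(-1 + (-3)**2))*13 - 29 = ((1 - 2*I*sqrt(3))/(-1 + 9))*13 - 29 = ((1 - 2*I*sqrt(3))/8)*13 - 29 = (1/8 - I*sqrt(3)/4)*13 - 29 = (13/8 - 13*I*sqrt(3)/4) - 29 = -219/8 - 13*I*sqrt(3)/4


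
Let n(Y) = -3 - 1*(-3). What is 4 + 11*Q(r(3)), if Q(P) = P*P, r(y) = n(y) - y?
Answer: 103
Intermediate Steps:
n(Y) = 0 (n(Y) = -3 + 3 = 0)
r(y) = -y (r(y) = 0 - y = -y)
Q(P) = P²
4 + 11*Q(r(3)) = 4 + 11*(-1*3)² = 4 + 11*(-3)² = 4 + 11*9 = 4 + 99 = 103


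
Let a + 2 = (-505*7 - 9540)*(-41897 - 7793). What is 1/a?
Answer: 1/649696748 ≈ 1.5392e-9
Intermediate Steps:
a = 649696748 (a = -2 + (-505*7 - 9540)*(-41897 - 7793) = -2 + (-3535 - 9540)*(-49690) = -2 - 13075*(-49690) = -2 + 649696750 = 649696748)
1/a = 1/649696748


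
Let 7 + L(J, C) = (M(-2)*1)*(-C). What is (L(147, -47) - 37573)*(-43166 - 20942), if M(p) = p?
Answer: 2415204792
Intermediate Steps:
L(J, C) = -7 + 2*C (L(J, C) = -7 + (-2*1)*(-C) = -7 - (-2)*C = -7 + 2*C)
(L(147, -47) - 37573)*(-43166 - 20942) = ((-7 + 2*(-47)) - 37573)*(-43166 - 20942) = ((-7 - 94) - 37573)*(-64108) = (-101 - 37573)*(-64108) = -37674*(-64108) = 2415204792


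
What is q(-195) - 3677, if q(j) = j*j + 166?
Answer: 34514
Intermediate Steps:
q(j) = 166 + j² (q(j) = j² + 166 = 166 + j²)
q(-195) - 3677 = (166 + (-195)²) - 3677 = (166 + 38025) - 3677 = 38191 - 3677 = 34514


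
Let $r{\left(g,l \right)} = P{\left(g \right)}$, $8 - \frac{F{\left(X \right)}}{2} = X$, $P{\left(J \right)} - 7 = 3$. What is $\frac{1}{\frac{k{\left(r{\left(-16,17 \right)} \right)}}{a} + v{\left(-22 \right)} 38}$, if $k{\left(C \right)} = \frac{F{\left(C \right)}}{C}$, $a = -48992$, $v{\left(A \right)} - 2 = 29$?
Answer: $\frac{122480}{144281441} \approx 0.0008489$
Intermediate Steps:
$P{\left(J \right)} = 10$ ($P{\left(J \right)} = 7 + 3 = 10$)
$F{\left(X \right)} = 16 - 2 X$
$r{\left(g,l \right)} = 10$
$v{\left(A \right)} = 31$ ($v{\left(A \right)} = 2 + 29 = 31$)
$k{\left(C \right)} = \frac{16 - 2 C}{C}$
$\frac{1}{\frac{k{\left(r{\left(-16,17 \right)} \right)}}{a} + v{\left(-22 \right)} 38} = \frac{1}{\frac{-2 + \frac{16}{10}}{-48992} + 31 \cdot 38} = \frac{1}{\left(-2 + 16 \cdot \frac{1}{10}\right) \left(- \frac{1}{48992}\right) + 1178} = \frac{1}{\left(-2 + \frac{8}{5}\right) \left(- \frac{1}{48992}\right) + 1178} = \frac{1}{\left(- \frac{2}{5}\right) \left(- \frac{1}{48992}\right) + 1178} = \frac{1}{\frac{1}{122480} + 1178} = \frac{1}{\frac{144281441}{122480}} = \frac{122480}{144281441}$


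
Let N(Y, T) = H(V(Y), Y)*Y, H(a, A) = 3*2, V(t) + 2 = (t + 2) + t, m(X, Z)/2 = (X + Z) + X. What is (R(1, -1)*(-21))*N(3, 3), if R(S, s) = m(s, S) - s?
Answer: 378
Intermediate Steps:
m(X, Z) = 2*Z + 4*X (m(X, Z) = 2*((X + Z) + X) = 2*(Z + 2*X) = 2*Z + 4*X)
V(t) = 2*t (V(t) = -2 + ((t + 2) + t) = -2 + ((2 + t) + t) = -2 + (2 + 2*t) = 2*t)
H(a, A) = 6
N(Y, T) = 6*Y
R(S, s) = 2*S + 3*s (R(S, s) = (2*S + 4*s) - s = 2*S + 3*s)
(R(1, -1)*(-21))*N(3, 3) = ((2*1 + 3*(-1))*(-21))*(6*3) = ((2 - 3)*(-21))*18 = -1*(-21)*18 = 21*18 = 378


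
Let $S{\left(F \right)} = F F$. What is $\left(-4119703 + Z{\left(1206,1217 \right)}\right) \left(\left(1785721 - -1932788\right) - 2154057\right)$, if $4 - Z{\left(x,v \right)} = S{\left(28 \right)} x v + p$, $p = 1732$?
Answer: $-1806628855145148$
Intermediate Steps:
$S{\left(F \right)} = F^{2}$
$Z{\left(x,v \right)} = -1728 - 784 v x$ ($Z{\left(x,v \right)} = 4 - \left(28^{2} x v + 1732\right) = 4 - \left(784 x v + 1732\right) = 4 - \left(784 v x + 1732\right) = 4 - \left(1732 + 784 v x\right) = -1728 - 784 v x$)
$\left(-4119703 + Z{\left(1206,1217 \right)}\right) \left(\left(1785721 - -1932788\right) - 2154057\right) = \left(-4119703 - \left(1728 + 954128 \cdot 1206\right)\right) \left(\left(1785721 - -1932788\right) - 2154057\right) = \left(-4119703 - 1150680096\right) \left(\left(1785721 + 1932788\right) - 2154057\right) = \left(-4119703 - 1150680096\right) \left(3718509 - 2154057\right) = \left(-1154799799\right) 1564452 = -1806628855145148$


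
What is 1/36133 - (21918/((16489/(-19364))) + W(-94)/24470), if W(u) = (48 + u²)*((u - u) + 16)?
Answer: 187588395679092011/7289576747695 ≈ 25734.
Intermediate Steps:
W(u) = 768 + 16*u² (W(u) = (48 + u²)*(0 + 16) = (48 + u²)*16 = 768 + 16*u²)
1/36133 - (21918/((16489/(-19364))) + W(-94)/24470) = 1/36133 - (21918/((16489/(-19364))) + (768 + 16*(-94)²)/24470) = 1/36133 - (21918/((16489*(-1/19364))) + (768 + 16*8836)*(1/24470)) = 1/36133 - (21918/(-16489/19364) + (768 + 141376)*(1/24470)) = 1/36133 - (21918*(-19364/16489) + 142144*(1/24470)) = 1/36133 - (-424420152/16489 + 71072/12235) = 1/36133 - 1*(-5191608653512/201742915) = 1/36133 + 5191608653512/201742915 = 187588395679092011/7289576747695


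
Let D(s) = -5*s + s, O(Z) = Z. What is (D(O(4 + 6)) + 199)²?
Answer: 25281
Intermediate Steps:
D(s) = -4*s
(D(O(4 + 6)) + 199)² = (-4*(4 + 6) + 199)² = (-4*10 + 199)² = (-40 + 199)² = 159² = 25281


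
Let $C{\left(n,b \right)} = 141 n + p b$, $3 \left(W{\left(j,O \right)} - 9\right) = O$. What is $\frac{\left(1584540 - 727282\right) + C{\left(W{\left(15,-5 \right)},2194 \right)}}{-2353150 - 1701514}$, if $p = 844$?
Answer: $- \frac{677507}{1013666} \approx -0.66837$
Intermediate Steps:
$W{\left(j,O \right)} = 9 + \frac{O}{3}$
$C{\left(n,b \right)} = 141 n + 844 b$
$\frac{\left(1584540 - 727282\right) + C{\left(W{\left(15,-5 \right)},2194 \right)}}{-2353150 - 1701514} = \frac{\left(1584540 - 727282\right) + \left(141 \left(9 + \frac{1}{3} \left(-5\right)\right) + 844 \cdot 2194\right)}{-2353150 - 1701514} = \frac{\left(1584540 - 727282\right) + \left(141 \left(9 - \frac{5}{3}\right) + 1851736\right)}{-4054664} = \left(857258 + \left(141 \cdot \frac{22}{3} + 1851736\right)\right) \left(- \frac{1}{4054664}\right) = \left(857258 + \left(1034 + 1851736\right)\right) \left(- \frac{1}{4054664}\right) = \left(857258 + 1852770\right) \left(- \frac{1}{4054664}\right) = 2710028 \left(- \frac{1}{4054664}\right) = - \frac{677507}{1013666}$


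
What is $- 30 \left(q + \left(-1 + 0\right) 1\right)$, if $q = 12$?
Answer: $-330$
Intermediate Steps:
$- 30 \left(q + \left(-1 + 0\right) 1\right) = - 30 \left(12 + \left(-1 + 0\right) 1\right) = - 30 \left(12 - 1\right) = \left(-30\right) 11 = -330$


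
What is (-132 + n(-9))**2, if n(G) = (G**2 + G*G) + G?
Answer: 441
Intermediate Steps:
n(G) = G + 2*G**2 (n(G) = (G**2 + G**2) + G = 2*G**2 + G = G + 2*G**2)
(-132 + n(-9))**2 = (-132 - 9*(1 + 2*(-9)))**2 = (-132 - 9*(1 - 18))**2 = (-132 - 9*(-17))**2 = (-132 + 153)**2 = 21**2 = 441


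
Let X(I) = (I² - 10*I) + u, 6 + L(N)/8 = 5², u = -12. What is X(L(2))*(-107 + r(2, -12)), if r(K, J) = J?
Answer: -2567068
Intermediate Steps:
L(N) = 152 (L(N) = -48 + 8*5² = -48 + 8*25 = -48 + 200 = 152)
X(I) = -12 + I² - 10*I (X(I) = (I² - 10*I) - 12 = -12 + I² - 10*I)
X(L(2))*(-107 + r(2, -12)) = (-12 + 152² - 10*152)*(-107 - 12) = (-12 + 23104 - 1520)*(-119) = 21572*(-119) = -2567068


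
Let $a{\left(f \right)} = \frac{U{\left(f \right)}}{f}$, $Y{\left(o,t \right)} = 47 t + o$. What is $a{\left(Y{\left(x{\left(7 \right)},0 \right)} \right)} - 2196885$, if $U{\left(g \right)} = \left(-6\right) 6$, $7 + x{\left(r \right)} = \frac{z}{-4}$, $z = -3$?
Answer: $- \frac{54921981}{25} \approx -2.1969 \cdot 10^{6}$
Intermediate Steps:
$x{\left(r \right)} = - \frac{25}{4}$ ($x{\left(r \right)} = -7 - \frac{3}{-4} = -7 - - \frac{3}{4} = -7 + \frac{3}{4} = - \frac{25}{4}$)
$U{\left(g \right)} = -36$
$Y{\left(o,t \right)} = o + 47 t$
$a{\left(f \right)} = - \frac{36}{f}$
$a{\left(Y{\left(x{\left(7 \right)},0 \right)} \right)} - 2196885 = - \frac{36}{- \frac{25}{4} + 47 \cdot 0} - 2196885 = - \frac{36}{- \frac{25}{4} + 0} - 2196885 = - \frac{36}{- \frac{25}{4}} - 2196885 = \left(-36\right) \left(- \frac{4}{25}\right) - 2196885 = \frac{144}{25} - 2196885 = - \frac{54921981}{25}$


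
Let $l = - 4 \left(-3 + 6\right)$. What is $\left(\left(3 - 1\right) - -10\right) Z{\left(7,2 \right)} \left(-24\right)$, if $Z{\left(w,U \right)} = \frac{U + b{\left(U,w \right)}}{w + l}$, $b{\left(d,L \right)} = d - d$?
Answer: $\frac{576}{5} \approx 115.2$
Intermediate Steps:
$b{\left(d,L \right)} = 0$
$l = -12$ ($l = \left(-4\right) 3 = -12$)
$Z{\left(w,U \right)} = \frac{U}{-12 + w}$ ($Z{\left(w,U \right)} = \frac{U + 0}{w - 12} = \frac{U}{-12 + w}$)
$\left(\left(3 - 1\right) - -10\right) Z{\left(7,2 \right)} \left(-24\right) = \left(\left(3 - 1\right) - -10\right) \frac{2}{-12 + 7} \left(-24\right) = \left(\left(3 - 1\right) + 10\right) \frac{2}{-5} \left(-24\right) = \left(2 + 10\right) 2 \left(- \frac{1}{5}\right) \left(-24\right) = 12 \left(- \frac{2}{5}\right) \left(-24\right) = \left(- \frac{24}{5}\right) \left(-24\right) = \frac{576}{5}$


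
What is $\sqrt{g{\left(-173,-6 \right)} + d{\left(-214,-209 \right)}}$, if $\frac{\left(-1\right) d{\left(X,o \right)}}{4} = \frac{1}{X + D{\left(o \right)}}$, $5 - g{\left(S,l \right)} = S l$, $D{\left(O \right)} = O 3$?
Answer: $\frac{i \sqrt{868749}}{29} \approx 32.14 i$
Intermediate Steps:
$D{\left(O \right)} = 3 O$
$g{\left(S,l \right)} = 5 - S l$
$d{\left(X,o \right)} = - \frac{4}{X + 3 o}$
$\sqrt{g{\left(-173,-6 \right)} + d{\left(-214,-209 \right)}} = \sqrt{\left(5 - \left(-173\right) \left(-6\right)\right) - \frac{4}{-214 + 3 \left(-209\right)}} = \sqrt{\left(5 - 1038\right) - \frac{4}{-214 - 627}} = \sqrt{-1033 - \frac{4}{-841}} = \sqrt{-1033 - - \frac{4}{841}} = \sqrt{-1033 + \frac{4}{841}} = \sqrt{- \frac{868749}{841}} = \frac{i \sqrt{868749}}{29}$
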